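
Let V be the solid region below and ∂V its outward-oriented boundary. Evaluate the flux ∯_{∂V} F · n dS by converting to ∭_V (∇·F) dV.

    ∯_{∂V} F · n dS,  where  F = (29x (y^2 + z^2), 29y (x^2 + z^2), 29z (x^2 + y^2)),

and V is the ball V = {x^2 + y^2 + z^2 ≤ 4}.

By the divergence theorem,

    ∯_{∂V} F · n dS = ∭_V (∇ · F) dV.

Compute the divergence:
    ∇ · F = ∂F_x/∂x + ∂F_y/∂y + ∂F_z/∂z = 29y^2 + 29z^2 + 29x^2 + 29z^2 + 29x^2 + 29y^2 = 58x^2 + 58y^2 + 58z^2.

In spherical coordinates, x = ρ sin(φ) cos(θ), y = ρ sin(φ) sin(θ), z = ρ cos(φ), dV = ρ^2 sin(φ) dρ dφ dθ, with 0 ≤ ρ ≤ 2, 0 ≤ φ ≤ π, 0 ≤ θ ≤ 2π.

The integrand, after substitution and multiplying by the volume element, becomes (58ρ^2) · ρ^2 sin(φ), so

    ∭_V (∇·F) dV = ∫_0^{2π} ∫_0^{π} ∫_0^{2} (58ρ^2) · ρ^2 sin(φ) dρ dφ dθ.

Inner (ρ from 0 to 2): 1856sin(φ)/5.
Middle (φ from 0 to π): 3712/5.
Outer (θ from 0 to 2π): 7424π/5.

Therefore ∯_{∂V} F · n dS = 7424π/5.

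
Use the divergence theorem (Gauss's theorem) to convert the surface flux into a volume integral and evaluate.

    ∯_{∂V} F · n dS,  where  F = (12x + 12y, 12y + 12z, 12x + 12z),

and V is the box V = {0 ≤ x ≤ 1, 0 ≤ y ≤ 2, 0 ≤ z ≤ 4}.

By the divergence theorem,

    ∯_{∂V} F · n dS = ∭_V (∇ · F) dV.

Compute the divergence:
    ∇ · F = ∂F_x/∂x + ∂F_y/∂y + ∂F_z/∂z = 12 + 12 + 12 = 36.

V is a rectangular box, so dV = dx dy dz with 0 ≤ x ≤ 1, 0 ≤ y ≤ 2, 0 ≤ z ≤ 4.

Integrate (36) over V as an iterated integral:

    ∭_V (∇·F) dV = ∫_0^{1} ∫_0^{2} ∫_0^{4} (36) dz dy dx.

Inner (z from 0 to 4): 144.
Middle (y from 0 to 2): 288.
Outer (x from 0 to 1): 288.

Therefore ∯_{∂V} F · n dS = 288.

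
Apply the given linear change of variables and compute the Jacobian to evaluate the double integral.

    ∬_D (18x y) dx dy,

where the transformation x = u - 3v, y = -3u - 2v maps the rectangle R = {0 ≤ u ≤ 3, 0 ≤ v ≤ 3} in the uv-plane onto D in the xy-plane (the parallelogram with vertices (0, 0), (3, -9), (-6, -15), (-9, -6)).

Compute the Jacobian determinant of (x, y) with respect to (u, v):

    ∂(x,y)/∂(u,v) = | 1  -3 | = (1)(-2) - (-3)(-3) = -11.
                   | -3  -2 |

Its absolute value is |J| = 11 (the area scaling factor).

Substituting x = u - 3v, y = -3u - 2v into the integrand,

    18x y → -54u^2 + 126u v + 108v^2,

so the integral becomes

    ∬_R (-54u^2 + 126u v + 108v^2) · |J| du dv = ∫_0^3 ∫_0^3 (-594u^2 + 1386u v + 1188v^2) dv du.

Inner (v): -1782u^2 + 6237u + 10692.
Outer (u): 88209/2.

Therefore ∬_D (18x y) dx dy = 88209/2.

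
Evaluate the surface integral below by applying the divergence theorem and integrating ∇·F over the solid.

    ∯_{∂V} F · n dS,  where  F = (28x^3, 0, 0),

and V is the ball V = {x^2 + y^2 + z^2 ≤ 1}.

By the divergence theorem,

    ∯_{∂V} F · n dS = ∭_V (∇ · F) dV.

Compute the divergence:
    ∇ · F = ∂F_x/∂x + ∂F_y/∂y + ∂F_z/∂z = 84x^2 + 0 + 0 = 84x^2.

In spherical coordinates, x = ρ sin(φ) cos(θ), y = ρ sin(φ) sin(θ), z = ρ cos(φ), dV = ρ^2 sin(φ) dρ dφ dθ, with 0 ≤ ρ ≤ 1, 0 ≤ φ ≤ π, 0 ≤ θ ≤ 2π.

The integrand, after substitution and multiplying by the volume element, becomes (84ρ^2sin(φ)^2cos(θ)^2) · ρ^2 sin(φ), so

    ∭_V (∇·F) dV = ∫_0^{2π} ∫_0^{π} ∫_0^{1} (84ρ^2sin(φ)^2cos(θ)^2) · ρ^2 sin(φ) dρ dφ dθ.

Inner (ρ from 0 to 1): 84sin(φ)^3cos(θ)^2/5.
Middle (φ from 0 to π): 112cos(θ)^2/5.
Outer (θ from 0 to 2π): 112π/5.

Therefore ∯_{∂V} F · n dS = 112π/5.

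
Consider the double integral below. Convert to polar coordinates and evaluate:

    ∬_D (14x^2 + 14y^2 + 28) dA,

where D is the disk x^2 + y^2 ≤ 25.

The region D is 0 ≤ r ≤ 5, 0 ≤ θ ≤ 2π in polar coordinates, where x = r cos(θ), y = r sin(θ), and dA = r dr dθ.

Under the substitution, the integrand becomes 14r^2 + 28, so

    ∬_D (14x^2 + 14y^2 + 28) dA = ∫_{0}^{2π} ∫_{0}^{5} (14r^2 + 28) · r dr dθ.

Inner integral (in r): ∫_{0}^{5} (14r^2 + 28) · r dr = 5075/2.

Outer integral (in θ): ∫_{0}^{2π} (5075/2) dθ = 5075π.

Therefore ∬_D (14x^2 + 14y^2 + 28) dA = 5075π.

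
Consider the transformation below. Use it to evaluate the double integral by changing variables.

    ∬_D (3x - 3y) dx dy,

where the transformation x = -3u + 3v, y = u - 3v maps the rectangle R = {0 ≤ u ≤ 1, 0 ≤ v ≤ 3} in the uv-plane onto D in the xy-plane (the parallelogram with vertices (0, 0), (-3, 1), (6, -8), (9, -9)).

Compute the Jacobian determinant of (x, y) with respect to (u, v):

    ∂(x,y)/∂(u,v) = | -3  3 | = (-3)(-3) - (3)(1) = 6.
                   | 1  -3 |

Its absolute value is |J| = 6 (the area scaling factor).

Substituting x = -3u + 3v, y = u - 3v into the integrand,

    3x - 3y → -12u + 18v,

so the integral becomes

    ∬_R (-12u + 18v) · |J| du dv = ∫_0^1 ∫_0^3 (-72u + 108v) dv du.

Inner (v): 486 - 216u.
Outer (u): 378.

Therefore ∬_D (3x - 3y) dx dy = 378.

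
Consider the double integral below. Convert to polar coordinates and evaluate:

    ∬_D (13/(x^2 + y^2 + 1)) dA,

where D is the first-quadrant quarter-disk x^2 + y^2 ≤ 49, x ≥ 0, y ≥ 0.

The region D is 0 ≤ r ≤ 7, 0 ≤ θ ≤ π/2 in polar coordinates, where x = r cos(θ), y = r sin(θ), and dA = r dr dθ.

Under the substitution, the integrand becomes 13/(r^2 + 1), so

    ∬_D (13/(x^2 + y^2 + 1)) dA = ∫_{0}^{π/2} ∫_{0}^{7} (13/(r^2 + 1)) · r dr dθ.

Inner integral (in r): ∫_{0}^{7} (13/(r^2 + 1)) · r dr = 13log(50)/2.

Outer integral (in θ): ∫_{0}^{π/2} (13log(50)/2) dθ = 13π log(50)/4.

Therefore ∬_D (13/(x^2 + y^2 + 1)) dA = 13π log(50)/4.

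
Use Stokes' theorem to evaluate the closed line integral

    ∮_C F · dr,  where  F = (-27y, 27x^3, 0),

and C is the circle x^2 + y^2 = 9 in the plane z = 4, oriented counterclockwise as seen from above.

Let S be the flat disk x^2 + y^2 ≤ 9 in the plane z = 4, with upward unit normal n̂ = ẑ. By Stokes' theorem,

    ∮_C F · dr = ∬_S (∇ × F) · n̂ dS = ∬_D (curl F)_z dA,

where D is the disk x^2 + y^2 ≤ 9.

Compute the curl of F = (-27y, 27x^3, 0):
    (∇ × F)_x = ∂F_z/∂y - ∂F_y/∂z = 0,
    (∇ × F)_y = ∂F_x/∂z - ∂F_z/∂x = 0,
    (∇ × F)_z = ∂F_y/∂x - ∂F_x/∂y = 81x^2 + 27.

On z = 4, (curl F)_z = 81x^2 + 27.

Convert to polar (x = r cos θ, y = r sin θ, dA = r dr dθ); the integrand becomes 81r^2cos(θ)^2 + 27, so

    ∬_D (curl F)_z dA = ∫_0^{2π} ∫_0^{3} (81r^2cos(θ)^2 + 27) · r dr dθ.

Inner (r from 0 to 3): 6561cos(θ)^2/4 + 243/2.
Outer (θ from 0 to 2π): 7533π/4.

Therefore ∮_C F · dr = 7533π/4.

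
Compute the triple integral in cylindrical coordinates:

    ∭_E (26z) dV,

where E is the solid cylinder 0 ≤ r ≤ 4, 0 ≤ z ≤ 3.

In cylindrical coordinates, x = r cos(θ), y = r sin(θ), z = z, and dV = r dr dθ dz.

The integrand becomes 26z, so

    ∭_E (26z) dV = ∫_{0}^{2π} ∫_{0}^{4} ∫_{0}^{3} (26z) · r dz dr dθ.

Inner (z): 117r.
Middle (r from 0 to 4): 936.
Outer (θ): 1872π.

Therefore the triple integral equals 1872π.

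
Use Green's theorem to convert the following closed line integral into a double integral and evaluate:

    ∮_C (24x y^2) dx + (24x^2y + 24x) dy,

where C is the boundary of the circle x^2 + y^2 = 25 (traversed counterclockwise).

Green's theorem converts the closed line integral into a double integral over the enclosed region D:

    ∮_C P dx + Q dy = ∬_D (∂Q/∂x - ∂P/∂y) dA.

Here P = 24x y^2, Q = 24x^2y + 24x, so

    ∂Q/∂x = 48x y + 24,    ∂P/∂y = 48x y,
    ∂Q/∂x - ∂P/∂y = 24.

D is the region x^2 + y^2 ≤ 25. Evaluating the double integral:

In polar coordinates (x = r cos θ, y = r sin θ, dA = r dr dθ) the integrand becomes 24, so

    ∬_D (24) dA = ∫_0^{2π} ∫_0^{5} (24) · r dr dθ.

Inner (r from 0 to 5): 300.
Outer (θ from 0 to 2π): 600π.

Therefore ∮_C P dx + Q dy = 600π.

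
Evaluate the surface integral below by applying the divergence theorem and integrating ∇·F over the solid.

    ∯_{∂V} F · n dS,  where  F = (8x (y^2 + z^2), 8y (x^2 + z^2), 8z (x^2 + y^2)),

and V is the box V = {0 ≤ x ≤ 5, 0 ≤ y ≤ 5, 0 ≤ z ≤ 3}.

By the divergence theorem,

    ∯_{∂V} F · n dS = ∭_V (∇ · F) dV.

Compute the divergence:
    ∇ · F = ∂F_x/∂x + ∂F_y/∂y + ∂F_z/∂z = 8y^2 + 8z^2 + 8x^2 + 8z^2 + 8x^2 + 8y^2 = 16x^2 + 16y^2 + 16z^2.

V is a rectangular box, so dV = dx dy dz with 0 ≤ x ≤ 5, 0 ≤ y ≤ 5, 0 ≤ z ≤ 3.

Integrate (16x^2 + 16y^2 + 16z^2) over V as an iterated integral:

    ∭_V (∇·F) dV = ∫_0^{5} ∫_0^{5} ∫_0^{3} (16x^2 + 16y^2 + 16z^2) dz dy dx.

Inner (z from 0 to 3): 48x^2 + 48y^2 + 144.
Middle (y from 0 to 5): 240x^2 + 2720.
Outer (x from 0 to 5): 23600.

Therefore ∯_{∂V} F · n dS = 23600.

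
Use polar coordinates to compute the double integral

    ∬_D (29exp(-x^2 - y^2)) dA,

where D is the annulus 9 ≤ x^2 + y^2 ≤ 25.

The region D is 3 ≤ r ≤ 5, 0 ≤ θ ≤ 2π in polar coordinates, where x = r cos(θ), y = r sin(θ), and dA = r dr dθ.

Under the substitution, the integrand becomes 29exp(-r^2), so

    ∬_D (29exp(-x^2 - y^2)) dA = ∫_{0}^{2π} ∫_{3}^{5} (29exp(-r^2)) · r dr dθ.

Inner integral (in r): ∫_{3}^{5} (29exp(-r^2)) · r dr = -(29 - 29exp(16))exp(-25)/2.

Outer integral (in θ): ∫_{0}^{2π} (-(29 - 29exp(16))exp(-25)/2) dθ = -29π (1 - exp(16))exp(-25).

Therefore ∬_D (29exp(-x^2 - y^2)) dA = -29π (1 - exp(16))exp(-25).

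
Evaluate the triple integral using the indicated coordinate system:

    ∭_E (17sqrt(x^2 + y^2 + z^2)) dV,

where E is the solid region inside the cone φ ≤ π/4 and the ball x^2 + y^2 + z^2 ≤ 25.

In spherical coordinates, x = ρ sin(φ) cos(θ), y = ρ sin(φ) sin(θ), z = ρ cos(φ), and dV = ρ^2 sin(φ) dρ dφ dθ.

The integrand becomes 17ρ, so

    ∭_E (17sqrt(x^2 + y^2 + z^2)) dV = ∫_{0}^{2π} ∫_{0}^{π/4} ∫_{0}^{5} (17ρ) · ρ^2 sin(φ) dρ dφ dθ.

Inner (ρ): 10625sin(φ)/4.
Middle (φ): 10625/4 - 10625sqrt(2)/8.
Outer (θ): 10625π (2 - sqrt(2))/4.

Therefore the triple integral equals 10625π (2 - sqrt(2))/4.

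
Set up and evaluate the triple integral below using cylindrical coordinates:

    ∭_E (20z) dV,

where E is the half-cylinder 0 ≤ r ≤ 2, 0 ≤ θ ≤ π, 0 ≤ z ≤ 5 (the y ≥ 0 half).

In cylindrical coordinates, x = r cos(θ), y = r sin(θ), z = z, and dV = r dr dθ dz.

The integrand becomes 20z, so

    ∭_E (20z) dV = ∫_{0}^{π} ∫_{0}^{2} ∫_{0}^{5} (20z) · r dz dr dθ.

Inner (z): 250r.
Middle (r from 0 to 2): 500.
Outer (θ): 500π.

Therefore the triple integral equals 500π.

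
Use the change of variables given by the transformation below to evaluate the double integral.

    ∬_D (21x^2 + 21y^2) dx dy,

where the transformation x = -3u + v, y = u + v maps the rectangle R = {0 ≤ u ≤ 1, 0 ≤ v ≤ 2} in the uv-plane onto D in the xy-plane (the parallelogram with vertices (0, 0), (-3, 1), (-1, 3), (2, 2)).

Compute the Jacobian determinant of (x, y) with respect to (u, v):

    ∂(x,y)/∂(u,v) = | -3  1 | = (-3)(1) - (1)(1) = -4.
                   | 1  1 |

Its absolute value is |J| = 4 (the area scaling factor).

Substituting x = -3u + v, y = u + v into the integrand,

    21x^2 + 21y^2 → 210u^2 - 84u v + 42v^2,

so the integral becomes

    ∬_R (210u^2 - 84u v + 42v^2) · |J| du dv = ∫_0^1 ∫_0^2 (840u^2 - 336u v + 168v^2) dv du.

Inner (v): 1680u^2 - 672u + 448.
Outer (u): 672.

Therefore ∬_D (21x^2 + 21y^2) dx dy = 672.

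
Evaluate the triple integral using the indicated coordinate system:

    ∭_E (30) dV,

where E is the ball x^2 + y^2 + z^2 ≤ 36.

In spherical coordinates, x = ρ sin(φ) cos(θ), y = ρ sin(φ) sin(θ), z = ρ cos(φ), and dV = ρ^2 sin(φ) dρ dφ dθ.

The integrand becomes 30, so

    ∭_E (30) dV = ∫_{0}^{2π} ∫_{0}^{π} ∫_{0}^{6} (30) · ρ^2 sin(φ) dρ dφ dθ.

Inner (ρ): 2160sin(φ).
Middle (φ): 4320.
Outer (θ): 8640π.

Therefore the triple integral equals 8640π.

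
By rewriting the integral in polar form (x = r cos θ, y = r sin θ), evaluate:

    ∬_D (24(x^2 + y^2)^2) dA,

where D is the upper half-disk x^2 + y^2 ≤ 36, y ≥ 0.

The region D is 0 ≤ r ≤ 6, 0 ≤ θ ≤ π in polar coordinates, where x = r cos(θ), y = r sin(θ), and dA = r dr dθ.

Under the substitution, the integrand becomes 24r^4, so

    ∬_D (24(x^2 + y^2)^2) dA = ∫_{0}^{π} ∫_{0}^{6} (24r^4) · r dr dθ.

Inner integral (in r): ∫_{0}^{6} (24r^4) · r dr = 186624.

Outer integral (in θ): ∫_{0}^{π} (186624) dθ = 186624π.

Therefore ∬_D (24(x^2 + y^2)^2) dA = 186624π.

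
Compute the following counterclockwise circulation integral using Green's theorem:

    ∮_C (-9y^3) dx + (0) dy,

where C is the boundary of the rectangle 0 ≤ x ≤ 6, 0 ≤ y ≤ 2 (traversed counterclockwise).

Green's theorem converts the closed line integral into a double integral over the enclosed region D:

    ∮_C P dx + Q dy = ∬_D (∂Q/∂x - ∂P/∂y) dA.

Here P = -9y^3, Q = 0, so

    ∂Q/∂x = 0,    ∂P/∂y = -27y^2,
    ∂Q/∂x - ∂P/∂y = 27y^2.

D is the region 0 ≤ x ≤ 6, 0 ≤ y ≤ 2. Evaluating the double integral:

    ∬_D (27y^2) dA = ∫_0^{6} ∫_0^{2} (27y^2) dy dx.

Inner (y from 0 to 2): 72.
Outer (x from 0 to 6): 432.

Therefore ∮_C P dx + Q dy = 432.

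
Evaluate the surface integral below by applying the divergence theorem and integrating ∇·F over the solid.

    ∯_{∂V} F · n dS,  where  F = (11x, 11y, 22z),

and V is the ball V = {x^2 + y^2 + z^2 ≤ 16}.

By the divergence theorem,

    ∯_{∂V} F · n dS = ∭_V (∇ · F) dV.

Compute the divergence:
    ∇ · F = ∂F_x/∂x + ∂F_y/∂y + ∂F_z/∂z = 11 + 11 + 22 = 44.

In spherical coordinates, x = ρ sin(φ) cos(θ), y = ρ sin(φ) sin(θ), z = ρ cos(φ), dV = ρ^2 sin(φ) dρ dφ dθ, with 0 ≤ ρ ≤ 4, 0 ≤ φ ≤ π, 0 ≤ θ ≤ 2π.

The integrand, after substitution and multiplying by the volume element, becomes (44) · ρ^2 sin(φ), so

    ∭_V (∇·F) dV = ∫_0^{2π} ∫_0^{π} ∫_0^{4} (44) · ρ^2 sin(φ) dρ dφ dθ.

Inner (ρ from 0 to 4): 2816sin(φ)/3.
Middle (φ from 0 to π): 5632/3.
Outer (θ from 0 to 2π): 11264π/3.

Therefore ∯_{∂V} F · n dS = 11264π/3.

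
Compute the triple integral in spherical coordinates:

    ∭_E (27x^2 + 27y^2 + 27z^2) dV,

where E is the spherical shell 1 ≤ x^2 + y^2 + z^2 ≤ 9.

In spherical coordinates, x = ρ sin(φ) cos(θ), y = ρ sin(φ) sin(θ), z = ρ cos(φ), and dV = ρ^2 sin(φ) dρ dφ dθ.

The integrand becomes 27ρ^2, so

    ∭_E (27x^2 + 27y^2 + 27z^2) dV = ∫_{0}^{2π} ∫_{0}^{π} ∫_{1}^{3} (27ρ^2) · ρ^2 sin(φ) dρ dφ dθ.

Inner (ρ): 6534sin(φ)/5.
Middle (φ): 13068/5.
Outer (θ): 26136π/5.

Therefore the triple integral equals 26136π/5.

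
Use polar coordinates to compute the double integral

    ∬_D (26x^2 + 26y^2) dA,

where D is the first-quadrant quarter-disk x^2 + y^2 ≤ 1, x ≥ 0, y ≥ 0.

The region D is 0 ≤ r ≤ 1, 0 ≤ θ ≤ π/2 in polar coordinates, where x = r cos(θ), y = r sin(θ), and dA = r dr dθ.

Under the substitution, the integrand becomes 26r^2, so

    ∬_D (26x^2 + 26y^2) dA = ∫_{0}^{π/2} ∫_{0}^{1} (26r^2) · r dr dθ.

Inner integral (in r): ∫_{0}^{1} (26r^2) · r dr = 13/2.

Outer integral (in θ): ∫_{0}^{π/2} (13/2) dθ = 13π/4.

Therefore ∬_D (26x^2 + 26y^2) dA = 13π/4.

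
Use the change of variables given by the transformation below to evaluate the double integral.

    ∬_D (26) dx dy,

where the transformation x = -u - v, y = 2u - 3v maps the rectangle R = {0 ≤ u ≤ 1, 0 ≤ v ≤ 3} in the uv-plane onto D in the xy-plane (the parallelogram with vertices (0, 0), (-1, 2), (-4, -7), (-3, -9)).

Compute the Jacobian determinant of (x, y) with respect to (u, v):

    ∂(x,y)/∂(u,v) = | -1  -1 | = (-1)(-3) - (-1)(2) = 5.
                   | 2  -3 |

Its absolute value is |J| = 5 (the area scaling factor).

Substituting x = -u - v, y = 2u - 3v into the integrand,

    26 → 26,

so the integral becomes

    ∬_R (26) · |J| du dv = ∫_0^1 ∫_0^3 (130) dv du.

Inner (v): 390.
Outer (u): 390.

Therefore ∬_D (26) dx dy = 390.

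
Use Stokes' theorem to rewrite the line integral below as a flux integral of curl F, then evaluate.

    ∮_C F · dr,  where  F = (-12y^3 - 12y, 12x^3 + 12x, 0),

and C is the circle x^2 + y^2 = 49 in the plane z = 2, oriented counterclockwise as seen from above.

Let S be the flat disk x^2 + y^2 ≤ 49 in the plane z = 2, with upward unit normal n̂ = ẑ. By Stokes' theorem,

    ∮_C F · dr = ∬_S (∇ × F) · n̂ dS = ∬_D (curl F)_z dA,

where D is the disk x^2 + y^2 ≤ 49.

Compute the curl of F = (-12y^3 - 12y, 12x^3 + 12x, 0):
    (∇ × F)_x = ∂F_z/∂y - ∂F_y/∂z = 0,
    (∇ × F)_y = ∂F_x/∂z - ∂F_z/∂x = 0,
    (∇ × F)_z = ∂F_y/∂x - ∂F_x/∂y = 36x^2 + 36y^2 + 24.

On z = 2, (curl F)_z = 36x^2 + 36y^2 + 24.

Convert to polar (x = r cos θ, y = r sin θ, dA = r dr dθ); the integrand becomes 36r^2 + 24, so

    ∬_D (curl F)_z dA = ∫_0^{2π} ∫_0^{7} (36r^2 + 24) · r dr dθ.

Inner (r from 0 to 7): 22197.
Outer (θ from 0 to 2π): 44394π.

Therefore ∮_C F · dr = 44394π.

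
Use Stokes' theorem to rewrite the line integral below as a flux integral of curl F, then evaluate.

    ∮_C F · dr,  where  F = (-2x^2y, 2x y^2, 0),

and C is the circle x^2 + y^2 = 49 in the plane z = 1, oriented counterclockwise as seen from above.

Let S be the flat disk x^2 + y^2 ≤ 49 in the plane z = 1, with upward unit normal n̂ = ẑ. By Stokes' theorem,

    ∮_C F · dr = ∬_S (∇ × F) · n̂ dS = ∬_D (curl F)_z dA,

where D is the disk x^2 + y^2 ≤ 49.

Compute the curl of F = (-2x^2y, 2x y^2, 0):
    (∇ × F)_x = ∂F_z/∂y - ∂F_y/∂z = 0,
    (∇ × F)_y = ∂F_x/∂z - ∂F_z/∂x = 0,
    (∇ × F)_z = ∂F_y/∂x - ∂F_x/∂y = 2x^2 + 2y^2.

On z = 1, (curl F)_z = 2x^2 + 2y^2.

Convert to polar (x = r cos θ, y = r sin θ, dA = r dr dθ); the integrand becomes 2r^2, so

    ∬_D (curl F)_z dA = ∫_0^{2π} ∫_0^{7} (2r^2) · r dr dθ.

Inner (r from 0 to 7): 2401/2.
Outer (θ from 0 to 2π): 2401π.

Therefore ∮_C F · dr = 2401π.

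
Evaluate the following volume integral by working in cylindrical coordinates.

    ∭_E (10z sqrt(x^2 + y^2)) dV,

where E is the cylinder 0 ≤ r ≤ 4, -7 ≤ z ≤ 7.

In cylindrical coordinates, x = r cos(θ), y = r sin(θ), z = z, and dV = r dr dθ dz.

The integrand becomes 10r z, so

    ∭_E (10z sqrt(x^2 + y^2)) dV = ∫_{0}^{2π} ∫_{0}^{4} ∫_{-7}^{7} (10r z) · r dz dr dθ.

Inner (z): 0.
Middle (r from 0 to 4): 0.
Outer (θ): 0.

Therefore the triple integral equals 0.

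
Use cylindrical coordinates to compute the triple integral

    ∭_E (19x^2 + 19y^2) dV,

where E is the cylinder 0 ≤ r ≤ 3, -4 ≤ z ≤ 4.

In cylindrical coordinates, x = r cos(θ), y = r sin(θ), z = z, and dV = r dr dθ dz.

The integrand becomes 19r^2, so

    ∭_E (19x^2 + 19y^2) dV = ∫_{0}^{2π} ∫_{0}^{3} ∫_{-4}^{4} (19r^2) · r dz dr dθ.

Inner (z): 152r^3.
Middle (r from 0 to 3): 3078.
Outer (θ): 6156π.

Therefore the triple integral equals 6156π.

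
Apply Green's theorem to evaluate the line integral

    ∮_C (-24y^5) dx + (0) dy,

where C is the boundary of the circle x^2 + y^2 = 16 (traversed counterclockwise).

Green's theorem converts the closed line integral into a double integral over the enclosed region D:

    ∮_C P dx + Q dy = ∬_D (∂Q/∂x - ∂P/∂y) dA.

Here P = -24y^5, Q = 0, so

    ∂Q/∂x = 0,    ∂P/∂y = -120y^4,
    ∂Q/∂x - ∂P/∂y = 120y^4.

D is the region x^2 + y^2 ≤ 16. Evaluating the double integral:

In polar coordinates (x = r cos θ, y = r sin θ, dA = r dr dθ) the integrand becomes 120r^4sin(θ)^4, so

    ∬_D (120y^4) dA = ∫_0^{2π} ∫_0^{4} (120r^4sin(θ)^4) · r dr dθ.

Inner (r from 0 to 4): 81920sin(θ)^4.
Outer (θ from 0 to 2π): 61440π.

Therefore ∮_C P dx + Q dy = 61440π.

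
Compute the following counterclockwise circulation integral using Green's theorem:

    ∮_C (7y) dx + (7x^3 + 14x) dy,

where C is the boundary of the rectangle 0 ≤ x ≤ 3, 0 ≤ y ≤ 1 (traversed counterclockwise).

Green's theorem converts the closed line integral into a double integral over the enclosed region D:

    ∮_C P dx + Q dy = ∬_D (∂Q/∂x - ∂P/∂y) dA.

Here P = 7y, Q = 7x^3 + 14x, so

    ∂Q/∂x = 21x^2 + 14,    ∂P/∂y = 7,
    ∂Q/∂x - ∂P/∂y = 21x^2 + 7.

D is the region 0 ≤ x ≤ 3, 0 ≤ y ≤ 1. Evaluating the double integral:

    ∬_D (21x^2 + 7) dA = ∫_0^{3} ∫_0^{1} (21x^2 + 7) dy dx.

Inner (y from 0 to 1): 21x^2 + 7.
Outer (x from 0 to 3): 210.

Therefore ∮_C P dx + Q dy = 210.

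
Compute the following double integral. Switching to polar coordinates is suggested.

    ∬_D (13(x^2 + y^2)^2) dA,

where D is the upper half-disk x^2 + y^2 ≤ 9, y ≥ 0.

The region D is 0 ≤ r ≤ 3, 0 ≤ θ ≤ π in polar coordinates, where x = r cos(θ), y = r sin(θ), and dA = r dr dθ.

Under the substitution, the integrand becomes 13r^4, so

    ∬_D (13(x^2 + y^2)^2) dA = ∫_{0}^{π} ∫_{0}^{3} (13r^4) · r dr dθ.

Inner integral (in r): ∫_{0}^{3} (13r^4) · r dr = 3159/2.

Outer integral (in θ): ∫_{0}^{π} (3159/2) dθ = 3159π/2.

Therefore ∬_D (13(x^2 + y^2)^2) dA = 3159π/2.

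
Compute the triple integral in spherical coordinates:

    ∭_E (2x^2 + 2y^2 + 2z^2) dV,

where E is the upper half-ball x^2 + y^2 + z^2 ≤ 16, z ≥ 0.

In spherical coordinates, x = ρ sin(φ) cos(θ), y = ρ sin(φ) sin(θ), z = ρ cos(φ), and dV = ρ^2 sin(φ) dρ dφ dθ.

The integrand becomes 2ρ^2, so

    ∭_E (2x^2 + 2y^2 + 2z^2) dV = ∫_{0}^{2π} ∫_{0}^{π/2} ∫_{0}^{4} (2ρ^2) · ρ^2 sin(φ) dρ dφ dθ.

Inner (ρ): 2048sin(φ)/5.
Middle (φ): 2048/5.
Outer (θ): 4096π/5.

Therefore the triple integral equals 4096π/5.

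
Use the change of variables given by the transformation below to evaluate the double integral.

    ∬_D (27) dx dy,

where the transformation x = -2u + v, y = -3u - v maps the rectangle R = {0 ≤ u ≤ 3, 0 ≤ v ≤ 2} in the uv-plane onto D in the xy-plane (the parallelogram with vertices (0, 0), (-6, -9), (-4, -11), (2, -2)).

Compute the Jacobian determinant of (x, y) with respect to (u, v):

    ∂(x,y)/∂(u,v) = | -2  1 | = (-2)(-1) - (1)(-3) = 5.
                   | -3  -1 |

Its absolute value is |J| = 5 (the area scaling factor).

Substituting x = -2u + v, y = -3u - v into the integrand,

    27 → 27,

so the integral becomes

    ∬_R (27) · |J| du dv = ∫_0^3 ∫_0^2 (135) dv du.

Inner (v): 270.
Outer (u): 810.

Therefore ∬_D (27) dx dy = 810.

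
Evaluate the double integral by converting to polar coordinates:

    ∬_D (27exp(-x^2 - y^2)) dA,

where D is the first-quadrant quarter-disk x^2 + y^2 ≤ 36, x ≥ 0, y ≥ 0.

The region D is 0 ≤ r ≤ 6, 0 ≤ θ ≤ π/2 in polar coordinates, where x = r cos(θ), y = r sin(θ), and dA = r dr dθ.

Under the substitution, the integrand becomes 27exp(-r^2), so

    ∬_D (27exp(-x^2 - y^2)) dA = ∫_{0}^{π/2} ∫_{0}^{6} (27exp(-r^2)) · r dr dθ.

Inner integral (in r): ∫_{0}^{6} (27exp(-r^2)) · r dr = 27/2 - 27exp(-36)/2.

Outer integral (in θ): ∫_{0}^{π/2} (27/2 - 27exp(-36)/2) dθ = -27π (1 - exp(36))exp(-36)/4.

Therefore ∬_D (27exp(-x^2 - y^2)) dA = -27π (1 - exp(36))exp(-36)/4.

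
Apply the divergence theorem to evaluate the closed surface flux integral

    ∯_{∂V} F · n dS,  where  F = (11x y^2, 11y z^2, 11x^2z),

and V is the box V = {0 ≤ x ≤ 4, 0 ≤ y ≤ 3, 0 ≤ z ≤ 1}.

By the divergence theorem,

    ∯_{∂V} F · n dS = ∭_V (∇ · F) dV.

Compute the divergence:
    ∇ · F = ∂F_x/∂x + ∂F_y/∂y + ∂F_z/∂z = 11y^2 + 11z^2 + 11x^2 = 11x^2 + 11y^2 + 11z^2.

V is a rectangular box, so dV = dx dy dz with 0 ≤ x ≤ 4, 0 ≤ y ≤ 3, 0 ≤ z ≤ 1.

Integrate (11x^2 + 11y^2 + 11z^2) over V as an iterated integral:

    ∭_V (∇·F) dV = ∫_0^{4} ∫_0^{3} ∫_0^{1} (11x^2 + 11y^2 + 11z^2) dz dy dx.

Inner (z from 0 to 1): 11x^2 + 11y^2 + 11/3.
Middle (y from 0 to 3): 33x^2 + 110.
Outer (x from 0 to 4): 1144.

Therefore ∯_{∂V} F · n dS = 1144.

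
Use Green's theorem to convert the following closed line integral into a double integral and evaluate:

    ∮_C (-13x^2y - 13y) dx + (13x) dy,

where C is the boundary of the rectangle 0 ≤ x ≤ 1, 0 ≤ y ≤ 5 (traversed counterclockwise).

Green's theorem converts the closed line integral into a double integral over the enclosed region D:

    ∮_C P dx + Q dy = ∬_D (∂Q/∂x - ∂P/∂y) dA.

Here P = -13x^2y - 13y, Q = 13x, so

    ∂Q/∂x = 13,    ∂P/∂y = -13x^2 - 13,
    ∂Q/∂x - ∂P/∂y = 13x^2 + 26.

D is the region 0 ≤ x ≤ 1, 0 ≤ y ≤ 5. Evaluating the double integral:

    ∬_D (13x^2 + 26) dA = ∫_0^{1} ∫_0^{5} (13x^2 + 26) dy dx.

Inner (y from 0 to 5): 65x^2 + 130.
Outer (x from 0 to 1): 455/3.

Therefore ∮_C P dx + Q dy = 455/3.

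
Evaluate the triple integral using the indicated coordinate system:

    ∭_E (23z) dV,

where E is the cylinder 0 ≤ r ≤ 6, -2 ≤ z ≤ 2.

In cylindrical coordinates, x = r cos(θ), y = r sin(θ), z = z, and dV = r dr dθ dz.

The integrand becomes 23z, so

    ∭_E (23z) dV = ∫_{0}^{2π} ∫_{0}^{6} ∫_{-2}^{2} (23z) · r dz dr dθ.

Inner (z): 0.
Middle (r from 0 to 6): 0.
Outer (θ): 0.

Therefore the triple integral equals 0.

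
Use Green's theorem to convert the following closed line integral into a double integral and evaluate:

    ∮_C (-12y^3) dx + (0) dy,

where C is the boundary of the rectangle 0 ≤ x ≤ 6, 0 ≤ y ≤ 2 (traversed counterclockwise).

Green's theorem converts the closed line integral into a double integral over the enclosed region D:

    ∮_C P dx + Q dy = ∬_D (∂Q/∂x - ∂P/∂y) dA.

Here P = -12y^3, Q = 0, so

    ∂Q/∂x = 0,    ∂P/∂y = -36y^2,
    ∂Q/∂x - ∂P/∂y = 36y^2.

D is the region 0 ≤ x ≤ 6, 0 ≤ y ≤ 2. Evaluating the double integral:

    ∬_D (36y^2) dA = ∫_0^{6} ∫_0^{2} (36y^2) dy dx.

Inner (y from 0 to 2): 96.
Outer (x from 0 to 6): 576.

Therefore ∮_C P dx + Q dy = 576.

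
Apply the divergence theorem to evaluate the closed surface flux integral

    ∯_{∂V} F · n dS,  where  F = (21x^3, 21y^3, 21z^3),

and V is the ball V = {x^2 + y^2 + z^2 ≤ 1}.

By the divergence theorem,

    ∯_{∂V} F · n dS = ∭_V (∇ · F) dV.

Compute the divergence:
    ∇ · F = ∂F_x/∂x + ∂F_y/∂y + ∂F_z/∂z = 63x^2 + 63y^2 + 63z^2.

In spherical coordinates, x = ρ sin(φ) cos(θ), y = ρ sin(φ) sin(θ), z = ρ cos(φ), dV = ρ^2 sin(φ) dρ dφ dθ, with 0 ≤ ρ ≤ 1, 0 ≤ φ ≤ π, 0 ≤ θ ≤ 2π.

The integrand, after substitution and multiplying by the volume element, becomes (63ρ^2) · ρ^2 sin(φ), so

    ∭_V (∇·F) dV = ∫_0^{2π} ∫_0^{π} ∫_0^{1} (63ρ^2) · ρ^2 sin(φ) dρ dφ dθ.

Inner (ρ from 0 to 1): 63sin(φ)/5.
Middle (φ from 0 to π): 126/5.
Outer (θ from 0 to 2π): 252π/5.

Therefore ∯_{∂V} F · n dS = 252π/5.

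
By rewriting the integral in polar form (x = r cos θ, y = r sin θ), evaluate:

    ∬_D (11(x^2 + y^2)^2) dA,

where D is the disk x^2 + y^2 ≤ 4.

The region D is 0 ≤ r ≤ 2, 0 ≤ θ ≤ 2π in polar coordinates, where x = r cos(θ), y = r sin(θ), and dA = r dr dθ.

Under the substitution, the integrand becomes 11r^4, so

    ∬_D (11(x^2 + y^2)^2) dA = ∫_{0}^{2π} ∫_{0}^{2} (11r^4) · r dr dθ.

Inner integral (in r): ∫_{0}^{2} (11r^4) · r dr = 352/3.

Outer integral (in θ): ∫_{0}^{2π} (352/3) dθ = 704π/3.

Therefore ∬_D (11(x^2 + y^2)^2) dA = 704π/3.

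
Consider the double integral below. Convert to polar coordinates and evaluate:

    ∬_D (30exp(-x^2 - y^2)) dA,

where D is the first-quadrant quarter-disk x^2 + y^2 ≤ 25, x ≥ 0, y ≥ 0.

The region D is 0 ≤ r ≤ 5, 0 ≤ θ ≤ π/2 in polar coordinates, where x = r cos(θ), y = r sin(θ), and dA = r dr dθ.

Under the substitution, the integrand becomes 30exp(-r^2), so

    ∬_D (30exp(-x^2 - y^2)) dA = ∫_{0}^{π/2} ∫_{0}^{5} (30exp(-r^2)) · r dr dθ.

Inner integral (in r): ∫_{0}^{5} (30exp(-r^2)) · r dr = 15 - 15exp(-25).

Outer integral (in θ): ∫_{0}^{π/2} (15 - 15exp(-25)) dθ = -15π (1 - exp(25))exp(-25)/2.

Therefore ∬_D (30exp(-x^2 - y^2)) dA = -15π (1 - exp(25))exp(-25)/2.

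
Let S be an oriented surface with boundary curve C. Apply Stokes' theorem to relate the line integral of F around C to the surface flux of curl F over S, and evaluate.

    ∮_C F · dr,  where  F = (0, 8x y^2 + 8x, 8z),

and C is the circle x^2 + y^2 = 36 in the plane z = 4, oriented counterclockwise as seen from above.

Let S be the flat disk x^2 + y^2 ≤ 36 in the plane z = 4, with upward unit normal n̂ = ẑ. By Stokes' theorem,

    ∮_C F · dr = ∬_S (∇ × F) · n̂ dS = ∬_D (curl F)_z dA,

where D is the disk x^2 + y^2 ≤ 36.

Compute the curl of F = (0, 8x y^2 + 8x, 8z):
    (∇ × F)_x = ∂F_z/∂y - ∂F_y/∂z = 0,
    (∇ × F)_y = ∂F_x/∂z - ∂F_z/∂x = 0,
    (∇ × F)_z = ∂F_y/∂x - ∂F_x/∂y = 8y^2 + 8.

On z = 4, (curl F)_z = 8y^2 + 8.

Convert to polar (x = r cos θ, y = r sin θ, dA = r dr dθ); the integrand becomes 8r^2sin(θ)^2 + 8, so

    ∬_D (curl F)_z dA = ∫_0^{2π} ∫_0^{6} (8r^2sin(θ)^2 + 8) · r dr dθ.

Inner (r from 0 to 6): 2592sin(θ)^2 + 144.
Outer (θ from 0 to 2π): 2880π.

Therefore ∮_C F · dr = 2880π.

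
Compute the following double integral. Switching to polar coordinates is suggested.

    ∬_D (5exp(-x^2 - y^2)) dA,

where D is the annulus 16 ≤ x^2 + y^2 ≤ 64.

The region D is 4 ≤ r ≤ 8, 0 ≤ θ ≤ 2π in polar coordinates, where x = r cos(θ), y = r sin(θ), and dA = r dr dθ.

Under the substitution, the integrand becomes 5exp(-r^2), so

    ∬_D (5exp(-x^2 - y^2)) dA = ∫_{0}^{2π} ∫_{4}^{8} (5exp(-r^2)) · r dr dθ.

Inner integral (in r): ∫_{4}^{8} (5exp(-r^2)) · r dr = -(5 - 5exp(48))exp(-64)/2.

Outer integral (in θ): ∫_{0}^{2π} (-(5 - 5exp(48))exp(-64)/2) dθ = -5π (1 - exp(48))exp(-64).

Therefore ∬_D (5exp(-x^2 - y^2)) dA = -5π (1 - exp(48))exp(-64).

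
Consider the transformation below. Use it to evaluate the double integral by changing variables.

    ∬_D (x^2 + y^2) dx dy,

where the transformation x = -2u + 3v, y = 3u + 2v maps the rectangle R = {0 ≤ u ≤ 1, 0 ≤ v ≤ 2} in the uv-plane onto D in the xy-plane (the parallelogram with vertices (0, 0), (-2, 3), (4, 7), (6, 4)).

Compute the Jacobian determinant of (x, y) with respect to (u, v):

    ∂(x,y)/∂(u,v) = | -2  3 | = (-2)(2) - (3)(3) = -13.
                   | 3  2 |

Its absolute value is |J| = 13 (the area scaling factor).

Substituting x = -2u + 3v, y = 3u + 2v into the integrand,

    x^2 + y^2 → 13u^2 + 13v^2,

so the integral becomes

    ∬_R (13u^2 + 13v^2) · |J| du dv = ∫_0^1 ∫_0^2 (169u^2 + 169v^2) dv du.

Inner (v): 338u^2 + 1352/3.
Outer (u): 1690/3.

Therefore ∬_D (x^2 + y^2) dx dy = 1690/3.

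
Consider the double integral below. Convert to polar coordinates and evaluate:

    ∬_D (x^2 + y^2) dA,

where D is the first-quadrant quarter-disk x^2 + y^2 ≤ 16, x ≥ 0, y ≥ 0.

The region D is 0 ≤ r ≤ 4, 0 ≤ θ ≤ π/2 in polar coordinates, where x = r cos(θ), y = r sin(θ), and dA = r dr dθ.

Under the substitution, the integrand becomes r^2, so

    ∬_D (x^2 + y^2) dA = ∫_{0}^{π/2} ∫_{0}^{4} (r^2) · r dr dθ.

Inner integral (in r): ∫_{0}^{4} (r^2) · r dr = 64.

Outer integral (in θ): ∫_{0}^{π/2} (64) dθ = 32π.

Therefore ∬_D (x^2 + y^2) dA = 32π.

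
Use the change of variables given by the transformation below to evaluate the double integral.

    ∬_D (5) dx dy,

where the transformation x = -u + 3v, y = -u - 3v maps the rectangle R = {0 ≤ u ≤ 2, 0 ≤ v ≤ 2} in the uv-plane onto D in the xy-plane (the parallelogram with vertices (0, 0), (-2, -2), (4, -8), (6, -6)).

Compute the Jacobian determinant of (x, y) with respect to (u, v):

    ∂(x,y)/∂(u,v) = | -1  3 | = (-1)(-3) - (3)(-1) = 6.
                   | -1  -3 |

Its absolute value is |J| = 6 (the area scaling factor).

Substituting x = -u + 3v, y = -u - 3v into the integrand,

    5 → 5,

so the integral becomes

    ∬_R (5) · |J| du dv = ∫_0^2 ∫_0^2 (30) dv du.

Inner (v): 60.
Outer (u): 120.

Therefore ∬_D (5) dx dy = 120.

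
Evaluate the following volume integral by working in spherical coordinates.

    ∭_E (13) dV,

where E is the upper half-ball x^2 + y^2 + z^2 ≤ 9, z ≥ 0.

In spherical coordinates, x = ρ sin(φ) cos(θ), y = ρ sin(φ) sin(θ), z = ρ cos(φ), and dV = ρ^2 sin(φ) dρ dφ dθ.

The integrand becomes 13, so

    ∭_E (13) dV = ∫_{0}^{2π} ∫_{0}^{π/2} ∫_{0}^{3} (13) · ρ^2 sin(φ) dρ dφ dθ.

Inner (ρ): 117sin(φ).
Middle (φ): 117.
Outer (θ): 234π.

Therefore the triple integral equals 234π.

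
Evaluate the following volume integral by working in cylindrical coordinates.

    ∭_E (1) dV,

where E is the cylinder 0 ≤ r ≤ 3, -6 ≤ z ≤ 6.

In cylindrical coordinates, x = r cos(θ), y = r sin(θ), z = z, and dV = r dr dθ dz.

The integrand becomes 1, so

    ∭_E (1) dV = ∫_{0}^{2π} ∫_{0}^{3} ∫_{-6}^{6} (1) · r dz dr dθ.

Inner (z): 12r.
Middle (r from 0 to 3): 54.
Outer (θ): 108π.

Therefore the triple integral equals 108π.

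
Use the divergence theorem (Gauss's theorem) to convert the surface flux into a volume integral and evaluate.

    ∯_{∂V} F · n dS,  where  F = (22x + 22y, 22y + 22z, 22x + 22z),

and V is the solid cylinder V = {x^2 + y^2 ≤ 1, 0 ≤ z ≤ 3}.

By the divergence theorem,

    ∯_{∂V} F · n dS = ∭_V (∇ · F) dV.

Compute the divergence:
    ∇ · F = ∂F_x/∂x + ∂F_y/∂y + ∂F_z/∂z = 22 + 22 + 22 = 66.

In cylindrical coordinates, x = r cos(θ), y = r sin(θ), z = z, dV = r dr dθ dz, with 0 ≤ r ≤ 1, 0 ≤ θ ≤ 2π, 0 ≤ z ≤ 3.

The integrand, after substitution and multiplying by the volume element, becomes (66) · r, so

    ∭_V (∇·F) dV = ∫_0^{2π} ∫_0^{1} ∫_0^{3} (66) · r dz dr dθ.

Inner (z from 0 to 3): 198r.
Middle (r from 0 to 1): 99.
Outer (θ from 0 to 2π): 198π.

Therefore ∯_{∂V} F · n dS = 198π.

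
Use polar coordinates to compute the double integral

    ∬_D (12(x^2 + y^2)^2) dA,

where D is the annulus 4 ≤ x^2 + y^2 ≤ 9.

The region D is 2 ≤ r ≤ 3, 0 ≤ θ ≤ 2π in polar coordinates, where x = r cos(θ), y = r sin(θ), and dA = r dr dθ.

Under the substitution, the integrand becomes 12r^4, so

    ∬_D (12(x^2 + y^2)^2) dA = ∫_{0}^{2π} ∫_{2}^{3} (12r^4) · r dr dθ.

Inner integral (in r): ∫_{2}^{3} (12r^4) · r dr = 1330.

Outer integral (in θ): ∫_{0}^{2π} (1330) dθ = 2660π.

Therefore ∬_D (12(x^2 + y^2)^2) dA = 2660π.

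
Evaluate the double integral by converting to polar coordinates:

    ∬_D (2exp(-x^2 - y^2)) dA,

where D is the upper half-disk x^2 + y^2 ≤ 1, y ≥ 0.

The region D is 0 ≤ r ≤ 1, 0 ≤ θ ≤ π in polar coordinates, where x = r cos(θ), y = r sin(θ), and dA = r dr dθ.

Under the substitution, the integrand becomes 2exp(-r^2), so

    ∬_D (2exp(-x^2 - y^2)) dA = ∫_{0}^{π} ∫_{0}^{1} (2exp(-r^2)) · r dr dθ.

Inner integral (in r): ∫_{0}^{1} (2exp(-r^2)) · r dr = 1 - exp(-1).

Outer integral (in θ): ∫_{0}^{π} (1 - exp(-1)) dθ = -π exp(-1) + π.

Therefore ∬_D (2exp(-x^2 - y^2)) dA = -π exp(-1) + π.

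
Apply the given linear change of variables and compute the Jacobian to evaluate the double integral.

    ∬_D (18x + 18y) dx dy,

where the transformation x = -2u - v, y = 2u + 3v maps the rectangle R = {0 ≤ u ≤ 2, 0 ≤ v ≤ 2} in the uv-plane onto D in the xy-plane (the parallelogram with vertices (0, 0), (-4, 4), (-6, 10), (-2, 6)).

Compute the Jacobian determinant of (x, y) with respect to (u, v):

    ∂(x,y)/∂(u,v) = | -2  -1 | = (-2)(3) - (-1)(2) = -4.
                   | 2  3 |

Its absolute value is |J| = 4 (the area scaling factor).

Substituting x = -2u - v, y = 2u + 3v into the integrand,

    18x + 18y → 36v,

so the integral becomes

    ∬_R (36v) · |J| du dv = ∫_0^2 ∫_0^2 (144v) dv du.

Inner (v): 288.
Outer (u): 576.

Therefore ∬_D (18x + 18y) dx dy = 576.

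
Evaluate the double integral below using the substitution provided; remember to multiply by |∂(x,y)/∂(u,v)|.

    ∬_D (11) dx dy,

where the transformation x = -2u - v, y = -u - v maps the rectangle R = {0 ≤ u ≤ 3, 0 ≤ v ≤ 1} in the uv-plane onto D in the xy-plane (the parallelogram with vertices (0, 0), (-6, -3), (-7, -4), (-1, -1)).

Compute the Jacobian determinant of (x, y) with respect to (u, v):

    ∂(x,y)/∂(u,v) = | -2  -1 | = (-2)(-1) - (-1)(-1) = 1.
                   | -1  -1 |

Its absolute value is |J| = 1 (the area scaling factor).

Substituting x = -2u - v, y = -u - v into the integrand,

    11 → 11,

so the integral becomes

    ∬_R (11) · |J| du dv = ∫_0^3 ∫_0^1 (11) dv du.

Inner (v): 11.
Outer (u): 33.

Therefore ∬_D (11) dx dy = 33.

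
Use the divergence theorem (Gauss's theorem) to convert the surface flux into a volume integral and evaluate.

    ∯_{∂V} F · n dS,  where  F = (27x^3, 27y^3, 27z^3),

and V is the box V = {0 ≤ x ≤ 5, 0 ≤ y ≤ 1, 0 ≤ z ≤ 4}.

By the divergence theorem,

    ∯_{∂V} F · n dS = ∭_V (∇ · F) dV.

Compute the divergence:
    ∇ · F = ∂F_x/∂x + ∂F_y/∂y + ∂F_z/∂z = 81x^2 + 81y^2 + 81z^2.

V is a rectangular box, so dV = dx dy dz with 0 ≤ x ≤ 5, 0 ≤ y ≤ 1, 0 ≤ z ≤ 4.

Integrate (81x^2 + 81y^2 + 81z^2) over V as an iterated integral:

    ∭_V (∇·F) dV = ∫_0^{5} ∫_0^{1} ∫_0^{4} (81x^2 + 81y^2 + 81z^2) dz dy dx.

Inner (z from 0 to 4): 324x^2 + 324y^2 + 1728.
Middle (y from 0 to 1): 324x^2 + 1836.
Outer (x from 0 to 5): 22680.

Therefore ∯_{∂V} F · n dS = 22680.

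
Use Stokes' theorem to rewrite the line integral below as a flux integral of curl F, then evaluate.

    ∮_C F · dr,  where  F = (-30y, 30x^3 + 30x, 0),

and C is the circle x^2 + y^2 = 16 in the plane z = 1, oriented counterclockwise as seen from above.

Let S be the flat disk x^2 + y^2 ≤ 16 in the plane z = 1, with upward unit normal n̂ = ẑ. By Stokes' theorem,

    ∮_C F · dr = ∬_S (∇ × F) · n̂ dS = ∬_D (curl F)_z dA,

where D is the disk x^2 + y^2 ≤ 16.

Compute the curl of F = (-30y, 30x^3 + 30x, 0):
    (∇ × F)_x = ∂F_z/∂y - ∂F_y/∂z = 0,
    (∇ × F)_y = ∂F_x/∂z - ∂F_z/∂x = 0,
    (∇ × F)_z = ∂F_y/∂x - ∂F_x/∂y = 90x^2 + 60.

On z = 1, (curl F)_z = 90x^2 + 60.

Convert to polar (x = r cos θ, y = r sin θ, dA = r dr dθ); the integrand becomes 90r^2cos(θ)^2 + 60, so

    ∬_D (curl F)_z dA = ∫_0^{2π} ∫_0^{4} (90r^2cos(θ)^2 + 60) · r dr dθ.

Inner (r from 0 to 4): 5760cos(θ)^2 + 480.
Outer (θ from 0 to 2π): 6720π.

Therefore ∮_C F · dr = 6720π.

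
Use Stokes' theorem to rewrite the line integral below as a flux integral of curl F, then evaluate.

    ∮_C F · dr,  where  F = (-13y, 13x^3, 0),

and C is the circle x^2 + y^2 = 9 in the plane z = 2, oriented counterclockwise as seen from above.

Let S be the flat disk x^2 + y^2 ≤ 9 in the plane z = 2, with upward unit normal n̂ = ẑ. By Stokes' theorem,

    ∮_C F · dr = ∬_S (∇ × F) · n̂ dS = ∬_D (curl F)_z dA,

where D is the disk x^2 + y^2 ≤ 9.

Compute the curl of F = (-13y, 13x^3, 0):
    (∇ × F)_x = ∂F_z/∂y - ∂F_y/∂z = 0,
    (∇ × F)_y = ∂F_x/∂z - ∂F_z/∂x = 0,
    (∇ × F)_z = ∂F_y/∂x - ∂F_x/∂y = 39x^2 + 13.

On z = 2, (curl F)_z = 39x^2 + 13.

Convert to polar (x = r cos θ, y = r sin θ, dA = r dr dθ); the integrand becomes 39r^2cos(θ)^2 + 13, so

    ∬_D (curl F)_z dA = ∫_0^{2π} ∫_0^{3} (39r^2cos(θ)^2 + 13) · r dr dθ.

Inner (r from 0 to 3): 3159cos(θ)^2/4 + 117/2.
Outer (θ from 0 to 2π): 3627π/4.

Therefore ∮_C F · dr = 3627π/4.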